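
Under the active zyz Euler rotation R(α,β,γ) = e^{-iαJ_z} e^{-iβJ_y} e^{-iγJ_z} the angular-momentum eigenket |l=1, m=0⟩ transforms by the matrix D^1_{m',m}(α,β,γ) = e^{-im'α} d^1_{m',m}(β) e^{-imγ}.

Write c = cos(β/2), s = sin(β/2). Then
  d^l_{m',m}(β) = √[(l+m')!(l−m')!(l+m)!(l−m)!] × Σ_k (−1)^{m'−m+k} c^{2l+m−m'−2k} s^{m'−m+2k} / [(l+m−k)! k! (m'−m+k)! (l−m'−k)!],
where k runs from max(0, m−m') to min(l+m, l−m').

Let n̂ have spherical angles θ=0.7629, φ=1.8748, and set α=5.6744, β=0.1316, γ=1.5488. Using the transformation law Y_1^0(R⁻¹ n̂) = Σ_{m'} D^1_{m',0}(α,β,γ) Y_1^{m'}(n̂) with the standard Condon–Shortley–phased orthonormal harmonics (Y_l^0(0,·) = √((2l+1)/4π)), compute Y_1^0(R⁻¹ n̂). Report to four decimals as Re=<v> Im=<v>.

Need the full column D^1_{m',0} for m'=−1..1 at α=5.6744, β=0.1316, γ=1.5488.
cos(β/2)=0.997836, sin(β/2)=0.065753
d^1_{-1,0}: single k=1 term ⇒ +0.092787;  D = +0.076117-0.053062i
d^1_{0,0}: k∈[0..1] ⇒ +0.995677 -0.004323 = +0.991353;  D = +0.991353+0.000000i
d^1_{1,0}: single k=0 term ⇒ -0.092787;  D = -0.076117-0.053062i
Y_1^{m'}(θ=0.7629,φ=1.8748) and Σ D·Y over m':
  (+0.0761-0.0531i)·(-0.0715-0.2278i)  (+0.9914+0.0000i)·(+0.3532+0.0000i)  (-0.0761-0.0531i)·(+0.0715-0.2278i)
Y_1^0(R⁻¹ n̂) = +0.315071+0.000000i

Re=0.3151 Im=0.0000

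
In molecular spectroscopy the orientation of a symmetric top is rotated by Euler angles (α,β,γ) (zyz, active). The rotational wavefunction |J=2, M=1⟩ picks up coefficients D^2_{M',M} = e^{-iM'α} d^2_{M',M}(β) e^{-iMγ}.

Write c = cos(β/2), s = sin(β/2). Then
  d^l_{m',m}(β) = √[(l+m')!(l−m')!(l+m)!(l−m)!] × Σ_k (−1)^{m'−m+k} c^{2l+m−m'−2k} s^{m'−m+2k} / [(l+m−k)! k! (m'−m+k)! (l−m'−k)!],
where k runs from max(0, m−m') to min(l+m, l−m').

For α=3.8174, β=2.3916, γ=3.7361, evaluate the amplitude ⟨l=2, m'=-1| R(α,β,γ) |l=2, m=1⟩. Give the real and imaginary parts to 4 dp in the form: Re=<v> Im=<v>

Split into d^2_{-1,1}(β=2.3916) × two z-phases.
With c≡cos(β/2)=0.366269 and s≡sin(β/2)=0.930509, N=[1·6·6·1]^{1/2}=6.000000
k∈{2,3} keeps every argument non-negative
  k=2: (−1)^0·6.0000/(2)·0.3663^2·0.9305^2 = +0.348468
  k=3: (−1)^1·6.0000/(6)·0.3663^0·0.9305^4 = -0.749691
d^2_{-1,1}(2.3916) = +0.348468 -0.749691 = -0.401223
Phases: e^{-i·(-1)·3.8174}=-0.780202-0.625527i, e^{-i·(1)·3.7361}=-0.828425+0.560101i ⇒ D=-0.399898-0.032583i

Re=-0.3999 Im=-0.0326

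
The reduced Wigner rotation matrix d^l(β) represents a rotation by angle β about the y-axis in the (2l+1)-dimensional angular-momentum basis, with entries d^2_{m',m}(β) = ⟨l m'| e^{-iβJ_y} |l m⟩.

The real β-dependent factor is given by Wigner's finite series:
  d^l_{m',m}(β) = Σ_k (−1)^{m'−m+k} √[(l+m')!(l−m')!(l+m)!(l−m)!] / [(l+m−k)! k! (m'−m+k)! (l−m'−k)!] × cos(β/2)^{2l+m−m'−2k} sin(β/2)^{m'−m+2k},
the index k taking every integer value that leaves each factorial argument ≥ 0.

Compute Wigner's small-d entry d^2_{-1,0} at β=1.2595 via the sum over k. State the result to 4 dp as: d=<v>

d^2_{-1,0}(β=1.2595) via Wigner's sum:
c=cos(1.2595/2)=0.808175, s=sin(1.2595/2)=0.588943; N=√[1·6·2·2]=4.898979
The bounds max(0,m−m')=1 and min(l+m,l−m')=2 give 2 terms
  k=1: (−1)^0·4.8990/(2)·0.8082^3·0.5889^1 = +0.761491
  k=2: (−1)^1·4.8990/(2)·0.8082^1·0.5889^3 = -0.404390
d^2_{-1,0}(1.2595) = +0.761491 -0.404390 = +0.357101

d=0.3571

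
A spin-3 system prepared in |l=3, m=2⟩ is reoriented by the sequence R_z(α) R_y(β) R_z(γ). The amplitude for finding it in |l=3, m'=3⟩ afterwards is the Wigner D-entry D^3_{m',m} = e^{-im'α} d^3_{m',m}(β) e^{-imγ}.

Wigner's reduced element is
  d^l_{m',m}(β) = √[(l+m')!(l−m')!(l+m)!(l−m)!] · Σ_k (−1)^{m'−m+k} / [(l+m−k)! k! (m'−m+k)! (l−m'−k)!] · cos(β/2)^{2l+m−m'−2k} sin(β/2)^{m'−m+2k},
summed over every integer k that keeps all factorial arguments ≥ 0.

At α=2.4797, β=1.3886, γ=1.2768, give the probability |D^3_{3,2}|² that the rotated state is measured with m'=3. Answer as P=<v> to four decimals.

First d^3_{3,2}(β=1.3886), then the phase factors e^{-i(3)α} and e^{-i(2)γ}:
With c≡cos(β/2)=0.768502 and s≡sin(β/2)=0.639848, N=[720·1·120·1]^{1/2}=293.938769
k∈{0} keeps every argument non-negative
  k=0: (−1)^1·293.9388/(120)·0.7685^5·0.6398^1 = -0.420123
d^3_{3,2}(1.3886) = -0.420123
|D^3_{3,2}|² = |d^3_{3,2}(β)|² = (-0.420123)² = 0.176503 (the z-rotation phases have unit modulus)

P=0.1765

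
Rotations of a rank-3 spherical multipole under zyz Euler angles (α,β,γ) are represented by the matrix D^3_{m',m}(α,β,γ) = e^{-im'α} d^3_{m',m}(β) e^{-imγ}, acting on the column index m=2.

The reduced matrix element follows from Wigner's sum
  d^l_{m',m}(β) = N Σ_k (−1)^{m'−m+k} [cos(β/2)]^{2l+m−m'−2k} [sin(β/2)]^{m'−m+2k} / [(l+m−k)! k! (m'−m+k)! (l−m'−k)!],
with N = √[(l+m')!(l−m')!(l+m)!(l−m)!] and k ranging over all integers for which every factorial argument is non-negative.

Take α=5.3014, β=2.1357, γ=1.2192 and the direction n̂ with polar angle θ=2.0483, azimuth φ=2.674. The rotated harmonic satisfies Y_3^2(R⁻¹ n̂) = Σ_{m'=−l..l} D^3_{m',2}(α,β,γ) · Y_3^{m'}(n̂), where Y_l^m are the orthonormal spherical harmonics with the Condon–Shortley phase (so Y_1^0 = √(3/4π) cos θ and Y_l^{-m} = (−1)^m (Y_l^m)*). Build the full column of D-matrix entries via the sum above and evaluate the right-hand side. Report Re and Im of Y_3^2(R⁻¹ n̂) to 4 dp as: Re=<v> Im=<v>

Need the full column D^3_{m',2} for m'=−3..3 at α=5.3014, β=2.1357, γ=1.2192.
cos(β/2)=0.482009, sin(β/2)=0.876166
d^3_{-3,2}: single k=5 term ⇒ +0.609626;  D = +0.379222+0.477320i
d^3_{-2,2}: k∈[4..5] ⇒ +0.684584 -0.452396 = +0.232187;  D = -0.070923+0.221090i
d^3_{-1,2}: k∈[3..4] ⇒ +0.476382 -0.787024 = -0.310642;  D = +0.298664-0.085427i
d^3_{0,2}: k∈[2..3] ⇒ +0.226963 -0.749924 = -0.522961;  D = +0.398905+0.338176i
d^3_{1,2}: k∈[1..2] ⇒ +0.072088 -0.476382 = -0.404294;  D = -0.046063+0.401661i
d^3_{2,2}: k∈[0..1] ⇒ +0.012541 -0.207188 = -0.194647;  D = -0.173113+0.088990i
d^3_{3,2}: single k=0 term ⇒ -0.055839;  D = -0.048816-0.027111i
Y_3^{m'}(θ=2.0483,φ=2.674) and Σ D·Y over m':
  (+0.3792+0.4773i)·(-0.0489-0.2882i)  (-0.0709+0.2211i)·(-0.2199-0.2981i)  (+0.2987-0.0854i)·(-0.0143-0.0072i)  (+0.3989+0.3382i)·(+0.3334+0.0000i)  (-0.0461+0.4017i)·(+0.0143-0.0072i)  (-0.1731+0.0890i)·(-0.2199+0.2981i)  (-0.0488-0.0271i)·(+0.0489-0.2882i)
Y_3^2(R⁻¹ n̂) = +0.332211-0.100633i

Re=0.3322 Im=-0.1006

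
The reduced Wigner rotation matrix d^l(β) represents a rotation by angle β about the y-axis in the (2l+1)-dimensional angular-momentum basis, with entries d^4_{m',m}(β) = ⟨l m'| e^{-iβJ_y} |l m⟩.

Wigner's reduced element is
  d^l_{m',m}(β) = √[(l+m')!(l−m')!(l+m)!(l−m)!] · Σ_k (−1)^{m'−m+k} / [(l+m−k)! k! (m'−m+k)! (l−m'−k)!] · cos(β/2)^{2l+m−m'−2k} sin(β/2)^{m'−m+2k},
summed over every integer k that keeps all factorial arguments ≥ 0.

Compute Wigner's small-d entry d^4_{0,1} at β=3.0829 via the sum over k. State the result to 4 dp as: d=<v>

d^4_{0,1}(β=3.0829) via Wigner's sum:
c=cos(3.0829/2)=0.029342, s=sin(3.0829/2)=0.999569; N=√[24·24·120·6]=643.987578
Admissible k: 1..4 (factorial args all ≥0)
  k=1: (−1)^0·643.9876/(144)·0.0293^7·0.9996^1 = +0.000000
  k=2: (−1)^1·643.9876/(24)·0.0293^5·0.9996^3 = -0.000001
  k=3: (−1)^2·643.9876/(24)·0.0293^3·0.9996^5 = +0.000676
  k=4: (−1)^3·643.9876/(144)·0.0293^1·0.9996^7 = -0.130827
d^4_{0,1}(3.0829) = +0.000000 -0.000001 +0.000676 -0.130827 = -0.130151

d=-0.1302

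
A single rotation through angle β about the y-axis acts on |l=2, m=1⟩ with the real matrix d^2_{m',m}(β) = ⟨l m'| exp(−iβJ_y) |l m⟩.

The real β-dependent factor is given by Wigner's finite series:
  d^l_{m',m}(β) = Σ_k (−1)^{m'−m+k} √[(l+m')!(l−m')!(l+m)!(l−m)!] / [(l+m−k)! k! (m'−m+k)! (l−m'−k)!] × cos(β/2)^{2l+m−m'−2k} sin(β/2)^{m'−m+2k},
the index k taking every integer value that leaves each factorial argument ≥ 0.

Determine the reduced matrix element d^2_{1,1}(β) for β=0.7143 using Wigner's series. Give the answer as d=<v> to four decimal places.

d=0.4486

d^2_{1,1}(β=0.7143) via Wigner's sum:
Half-angle: c=0.936897, s=0.349606. N=√(6·1·6·1)=6.000000
k∈{0,1} keeps every argument non-negative
  k=0: (−1)^0·6.0000/(6)·0.9369^4·0.3496^0 = +0.770491
  k=1: (−1)^1·6.0000/(2)·0.9369^2·0.3496^2 = -0.321856
d^2_{1,1}(0.7143) = +0.770491 -0.321856 = +0.448635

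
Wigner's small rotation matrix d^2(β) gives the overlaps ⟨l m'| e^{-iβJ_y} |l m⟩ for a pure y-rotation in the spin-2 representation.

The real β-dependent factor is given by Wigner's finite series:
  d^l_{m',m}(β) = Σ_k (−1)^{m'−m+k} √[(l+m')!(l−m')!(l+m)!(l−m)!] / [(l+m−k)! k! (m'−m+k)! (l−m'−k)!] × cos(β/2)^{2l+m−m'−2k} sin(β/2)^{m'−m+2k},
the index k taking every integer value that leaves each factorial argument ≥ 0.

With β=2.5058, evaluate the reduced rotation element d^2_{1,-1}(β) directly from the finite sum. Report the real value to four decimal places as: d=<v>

d^2_{1,-1}(β=2.5058) via Wigner's sum:
With c≡cos(β/2)=0.312569 and s≡sin(β/2)=0.949895, N=[6·1·1·6]^{1/2}=6.000000
k: max(0,(-1)−(1))=0 … min(2+(-1),2−(1))=1
  k=0: (−1)^2·6.0000/(2)·0.3126^2·0.9499^2 = +0.264463
  k=1: (−1)^3·6.0000/(6)·0.3126^0·0.9499^4 = -0.814146
d^2_{1,-1}(2.5058) = +0.264463 -0.814146 = -0.549684

d=-0.5497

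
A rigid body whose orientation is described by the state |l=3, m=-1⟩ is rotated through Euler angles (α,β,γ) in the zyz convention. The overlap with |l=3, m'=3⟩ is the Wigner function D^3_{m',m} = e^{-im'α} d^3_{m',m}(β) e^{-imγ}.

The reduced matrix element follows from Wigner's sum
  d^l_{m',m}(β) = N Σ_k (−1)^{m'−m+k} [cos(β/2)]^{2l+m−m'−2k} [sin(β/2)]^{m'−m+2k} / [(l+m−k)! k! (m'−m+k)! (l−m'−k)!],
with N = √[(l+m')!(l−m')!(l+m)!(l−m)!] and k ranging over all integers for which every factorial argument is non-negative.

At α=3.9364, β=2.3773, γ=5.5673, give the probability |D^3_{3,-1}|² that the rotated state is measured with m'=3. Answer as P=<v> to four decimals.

P=0.1594

Split into d^3_{3,-1}(β=2.3773) × two z-phases.
With c≡cos(β/2)=0.372913 and s≡sin(β/2)=0.927866, N=[720·1·2·24]^{1/2}=185.903201
Admissible k: 0..0 (factorial args all ≥0)
  k=0: (−1)^4·185.9032/(48)·0.3729^2·0.9279^4 = +0.399211
d^3_{3,-1}(2.3773) = +0.399211
|D^3_{3,-1}|² = |d^3_{3,-1}(β)|² = (+0.399211)² = 0.159369 (the z-rotation phases have unit modulus)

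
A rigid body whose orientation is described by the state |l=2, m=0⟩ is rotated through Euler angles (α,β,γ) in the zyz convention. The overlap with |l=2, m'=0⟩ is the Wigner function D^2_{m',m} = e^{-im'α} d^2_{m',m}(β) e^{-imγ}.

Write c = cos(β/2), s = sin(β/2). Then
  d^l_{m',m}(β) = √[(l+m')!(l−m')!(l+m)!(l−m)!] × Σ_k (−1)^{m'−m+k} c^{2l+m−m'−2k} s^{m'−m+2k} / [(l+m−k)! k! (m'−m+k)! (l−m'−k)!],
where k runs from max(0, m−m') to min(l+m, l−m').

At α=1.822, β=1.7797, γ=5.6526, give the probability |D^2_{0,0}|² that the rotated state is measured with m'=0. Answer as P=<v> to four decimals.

D^2_{0,0}(1.822,1.7797,5.6526) = e^{-i·0·1.822}·d^2_{0,0}(1.7797)·e^{-i·0·5.6526}. Compute d first:
c=cos(1.7797/2)=0.629529, s=sin(1.7797/2)=0.776977; N=√[2·2·2·2]=4.000000
The bounds max(0,m−m')=0 and min(l+m,l−m')=2 give 3 terms
  k=0: (−1)^0·4.0000/(4)·0.6295^4·0.7770^0 = +0.157059
  k=1: (−1)^1·4.0000/(1)·0.6295^2·0.7770^2 = -0.956990
  k=2: (−1)^2·4.0000/(4)·0.6295^0·0.7770^4 = +0.364446
d^2_{0,0}(1.7797) = +0.157059 -0.956990 +0.364446 = -0.435486
|D^2_{0,0}|² = |d^2_{0,0}(β)|² = (-0.435486)² = 0.189648 (the z-rotation phases have unit modulus)

P=0.1896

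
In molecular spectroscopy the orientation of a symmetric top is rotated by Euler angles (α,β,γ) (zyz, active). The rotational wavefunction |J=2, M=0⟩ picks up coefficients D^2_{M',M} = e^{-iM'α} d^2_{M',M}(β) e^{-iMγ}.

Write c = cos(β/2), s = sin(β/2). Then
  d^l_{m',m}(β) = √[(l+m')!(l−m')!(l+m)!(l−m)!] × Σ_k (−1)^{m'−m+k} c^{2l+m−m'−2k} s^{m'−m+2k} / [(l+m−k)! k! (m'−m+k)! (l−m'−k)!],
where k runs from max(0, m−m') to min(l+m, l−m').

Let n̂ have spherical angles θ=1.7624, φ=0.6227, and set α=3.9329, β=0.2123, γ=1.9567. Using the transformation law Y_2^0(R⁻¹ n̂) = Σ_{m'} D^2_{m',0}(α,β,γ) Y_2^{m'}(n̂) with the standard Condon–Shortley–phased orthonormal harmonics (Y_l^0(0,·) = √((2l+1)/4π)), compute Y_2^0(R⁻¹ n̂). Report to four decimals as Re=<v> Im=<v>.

Need the full column D^2_{m',0} for m'=−2..2 at α=3.9329, β=0.2123, γ=1.9567.
cos(β/2)=0.994371, sin(β/2)=0.105951
d^2_{-2,0}: single k=2 term ⇒ +0.027188;  D = -0.000321+0.027186i
d^2_{-1,0}: k∈[1..2] ⇒ +0.255168 -0.002897 = +0.252271;  D = -0.177325-0.179433i
d^2_{0,0}: k∈[0..2] ⇒ +0.977675 -0.044398 +0.000126 = +0.933403;  D = +0.933403+0.000000i
d^2_{1,0}: k∈[0..1] ⇒ -0.255168 +0.002897 = -0.252271;  D = +0.177325-0.179433i
d^2_{2,0}: single k=0 term ⇒ +0.027188;  D = -0.000321-0.027186i
Y_2^{m'}(θ=1.7624,φ=0.6227) and Σ D·Y over m':
  (-0.0003+0.0272i)·(+0.1190-0.3527i)  (-0.1773-0.1794i)·(-0.1173+0.0842i)  (+0.9334+0.0000i)·(-0.2811+0.0000i)  (+0.1773-0.1794i)·(+0.1173+0.0842i)  (-0.0003-0.0272i)·(+0.1190+0.3527i)
Y_2^0(R⁻¹ n̂) = -0.171421-0.000000i

Re=-0.1714 Im=0.0000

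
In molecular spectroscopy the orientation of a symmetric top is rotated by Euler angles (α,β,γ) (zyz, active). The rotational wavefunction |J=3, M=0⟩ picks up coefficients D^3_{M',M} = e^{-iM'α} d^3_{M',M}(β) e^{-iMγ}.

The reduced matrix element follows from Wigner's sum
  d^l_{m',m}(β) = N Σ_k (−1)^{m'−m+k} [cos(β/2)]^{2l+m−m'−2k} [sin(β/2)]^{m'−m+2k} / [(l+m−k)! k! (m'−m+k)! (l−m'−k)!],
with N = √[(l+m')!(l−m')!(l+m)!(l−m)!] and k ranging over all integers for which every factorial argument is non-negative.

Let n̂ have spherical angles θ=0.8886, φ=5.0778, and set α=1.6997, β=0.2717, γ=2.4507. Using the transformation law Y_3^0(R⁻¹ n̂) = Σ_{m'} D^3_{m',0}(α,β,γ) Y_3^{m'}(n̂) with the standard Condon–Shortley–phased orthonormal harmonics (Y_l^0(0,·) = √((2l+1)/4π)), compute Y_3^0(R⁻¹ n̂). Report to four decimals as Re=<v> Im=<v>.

Need the full column D^3_{m',0} for m'=−3..3 at α=1.6997, β=0.2717, γ=2.4507.
cos(β/2)=0.990787, sin(β/2)=0.135433
d^3_{-3,0}: single k=3 term ⇒ +0.010805;  D = +0.004075-0.010007i
d^3_{-2,0}: k∈[2..3] ⇒ +0.096812 -0.001809 = +0.095003;  D = -0.091863-0.024222i
d^3_{-1,0}: k∈[1..3] ⇒ +0.447934 -0.025109 +0.000156 = +0.422982;  D = -0.054373+0.419473i
d^3_{0,0}: k∈[0..3] ⇒ +0.945977 -0.159078 +0.002972 -0.000006 = +0.789866;  D = +0.789866+0.000000i
d^3_{1,0}: k∈[0..2] ⇒ -0.447934 +0.025109 -0.000156 = -0.422982;  D = +0.054373+0.419473i
d^3_{2,0}: k∈[0..1] ⇒ +0.096812 -0.001809 = +0.095003;  D = -0.091863+0.024222i
d^3_{3,0}: single k=0 term ⇒ -0.010805;  D = -0.004075-0.010007i
Y_3^{m'}(θ=0.8886,φ=5.0778) and Σ D·Y over m':
  (+0.0041-0.0100i)·(-0.1735-0.0892i)  (-0.0919-0.0242i)·(-0.2891+0.2591i)  (-0.0544+0.4195i)·(+0.0885+0.2314i)  (+0.7899+0.0000i)·(-0.2382+0.0000i)  (+0.0544+0.4195i)·(-0.0885+0.2314i)  (-0.0919+0.0242i)·(-0.2891-0.2591i)  (-0.0041-0.0100i)·(+0.1735-0.0892i)
Y_3^0(R⁻¹ n̂) = -0.329431+0.000000i

Re=-0.3294 Im=0.0000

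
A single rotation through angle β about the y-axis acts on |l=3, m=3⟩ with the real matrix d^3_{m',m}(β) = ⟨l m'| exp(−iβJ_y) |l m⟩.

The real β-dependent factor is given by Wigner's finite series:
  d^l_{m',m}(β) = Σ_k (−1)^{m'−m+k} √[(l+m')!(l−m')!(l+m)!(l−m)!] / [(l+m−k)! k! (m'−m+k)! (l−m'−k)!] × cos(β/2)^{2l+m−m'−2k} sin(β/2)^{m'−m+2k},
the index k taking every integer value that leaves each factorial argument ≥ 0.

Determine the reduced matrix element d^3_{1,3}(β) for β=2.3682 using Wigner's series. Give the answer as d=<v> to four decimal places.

d=0.0672

d^3_{1,3}(β=2.3682) via Wigner's sum:
With c≡cos(β/2)=0.377131 and s≡sin(β/2)=0.926160, N=[24·2·720·1]^{1/2}=185.903201
Admissible k: 2..2 (factorial args all ≥0)
  k=2: (−1)^0·185.9032/(48)·0.3771^4·0.9262^2 = +0.067203
d^3_{1,3}(2.3682) = +0.067203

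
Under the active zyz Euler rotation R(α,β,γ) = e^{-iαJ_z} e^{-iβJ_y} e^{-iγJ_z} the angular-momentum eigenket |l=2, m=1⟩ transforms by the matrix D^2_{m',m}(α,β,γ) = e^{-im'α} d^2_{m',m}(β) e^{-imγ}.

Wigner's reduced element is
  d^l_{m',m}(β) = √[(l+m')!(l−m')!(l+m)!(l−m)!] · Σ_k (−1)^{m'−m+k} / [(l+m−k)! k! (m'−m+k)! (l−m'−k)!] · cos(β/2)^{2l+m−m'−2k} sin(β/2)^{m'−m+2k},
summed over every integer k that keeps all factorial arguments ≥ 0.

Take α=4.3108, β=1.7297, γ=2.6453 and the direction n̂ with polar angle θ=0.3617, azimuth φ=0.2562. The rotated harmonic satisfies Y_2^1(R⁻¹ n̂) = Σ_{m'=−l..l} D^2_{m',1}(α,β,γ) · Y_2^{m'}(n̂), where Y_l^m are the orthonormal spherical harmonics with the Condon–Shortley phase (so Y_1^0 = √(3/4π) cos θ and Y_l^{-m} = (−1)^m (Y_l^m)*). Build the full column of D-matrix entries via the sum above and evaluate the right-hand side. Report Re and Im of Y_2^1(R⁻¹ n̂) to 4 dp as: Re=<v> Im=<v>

Need the full column D^2_{m',1} for m'=−2..2 at α=4.3108, β=1.7297, γ=2.6453.
cos(β/2)=0.648754, sin(β/2)=0.760998
d^2_{-2,1}: single k=3 term ⇒ +0.571822;  D = +0.545106-0.172742i
d^2_{-1,1}: k∈[2..3] ⇒ +0.731221 -0.335378 = +0.395844;  D = -0.037432+0.394070i
d^2_{0,1}: k∈[1..2] ⇒ +0.508979 -0.700336 = -0.191357;  D = +0.168270+0.091118i
d^2_{1,1}: k∈[0..1] ⇒ +0.177142 -0.731221 = -0.554079;  D = -0.433295+0.345340i
d^2_{2,1}: single k=0 term ⇒ -0.415580;  D = -0.111379-0.400376i
Y_2^{m'}(θ=0.3617,φ=0.2562) and Σ D·Y over m':
  (+0.5451-0.1727i)·(+0.0422-0.0237i)  (-0.0374+0.3941i)·(+0.2473-0.0648i)  (+0.1683+0.0911i)·(+0.5123+0.0000i)  (-0.4333+0.3453i)·(-0.2473-0.0648i)  (-0.1114-0.4004i)·(+0.0422+0.0237i)
Y_2^1(R⁻¹ n̂) = +0.255711+0.049504i

Re=0.2557 Im=0.0495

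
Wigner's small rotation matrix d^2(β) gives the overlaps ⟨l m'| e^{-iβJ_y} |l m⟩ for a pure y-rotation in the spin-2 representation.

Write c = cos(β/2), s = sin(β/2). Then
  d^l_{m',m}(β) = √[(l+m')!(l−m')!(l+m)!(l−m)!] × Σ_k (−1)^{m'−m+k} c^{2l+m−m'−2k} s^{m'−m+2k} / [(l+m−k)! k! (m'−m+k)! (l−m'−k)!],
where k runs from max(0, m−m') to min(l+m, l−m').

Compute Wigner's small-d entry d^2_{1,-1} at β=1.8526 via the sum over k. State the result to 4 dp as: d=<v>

d^2_{1,-1}(β=1.8526) via Wigner's sum:
Half-angle: c=0.600796, s=0.799402. N=√(6·1·1·6)=6.000000
k: max(0,(-1)−(1))=0 … min(2+(-1),2−(1))=1
  k=0: (−1)^2·6.0000/(2)·0.6008^2·0.7994^2 = +0.692000
  k=1: (−1)^3·6.0000/(6)·0.6008^0·0.7994^4 = -0.408378
d^2_{1,-1}(1.8526) = +0.692000 -0.408378 = +0.283622

d=0.2836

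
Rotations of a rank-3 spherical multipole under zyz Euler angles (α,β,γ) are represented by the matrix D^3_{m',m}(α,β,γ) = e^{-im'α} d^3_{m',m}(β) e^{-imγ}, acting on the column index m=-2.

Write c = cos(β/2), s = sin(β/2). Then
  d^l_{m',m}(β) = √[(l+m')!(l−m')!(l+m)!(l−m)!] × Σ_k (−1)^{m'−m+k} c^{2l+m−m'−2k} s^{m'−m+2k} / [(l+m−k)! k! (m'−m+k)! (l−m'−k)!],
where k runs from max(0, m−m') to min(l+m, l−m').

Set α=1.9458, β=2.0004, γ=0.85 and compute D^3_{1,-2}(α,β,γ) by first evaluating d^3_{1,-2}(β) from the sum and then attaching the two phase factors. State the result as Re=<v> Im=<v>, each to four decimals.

First d^3_{1,-2}(β=2.0004), then the phase factors e^{-i(1)α} and e^{-i(-2)γ}:
Half-angle: c=0.540134, s=0.841579. N=√(24·2·1·120)=75.894664
The bounds max(0,m−m')=0 and min(l+m,l−m')=1 give 2 terms
  k=0: (−1)^3·75.8947/(12)·0.5401^3·0.8416^3 = -0.594045
  k=1: (−1)^4·75.8947/(24)·0.5401^1·0.8416^5 = +0.721068
d^3_{1,-2}(2.0004) = -0.594045 +0.721068 = +0.127023
D = (-0.366276-0.930506i)·(+0.127023)·(-0.128844+0.991665i) = +0.123205-0.030909i

Re=0.1232 Im=-0.0309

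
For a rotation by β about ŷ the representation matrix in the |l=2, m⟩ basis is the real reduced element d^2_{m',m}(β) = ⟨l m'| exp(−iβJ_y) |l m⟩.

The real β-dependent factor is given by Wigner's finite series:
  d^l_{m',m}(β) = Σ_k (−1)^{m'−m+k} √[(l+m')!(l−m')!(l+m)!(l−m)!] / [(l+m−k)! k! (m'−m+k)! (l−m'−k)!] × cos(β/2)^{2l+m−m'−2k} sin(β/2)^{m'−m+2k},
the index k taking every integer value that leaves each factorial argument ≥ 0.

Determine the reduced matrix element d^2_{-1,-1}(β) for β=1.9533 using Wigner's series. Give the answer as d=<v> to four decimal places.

d^2_{-1,-1}(β=1.9533) via Wigner's sum:
Half-angle: c=0.559802, s=0.828627. N=√(1·6·1·6)=6.000000
k: max(0,(-1)−(-1))=0 … min(2+(-1),2−(-1))=1
  k=0: (−1)^0·6.0000/(6)·0.5598^4·0.8286^0 = +0.098206
  k=1: (−1)^1·6.0000/(2)·0.5598^2·0.8286^2 = -0.645516
d^2_{-1,-1}(1.9533) = +0.098206 -0.645516 = -0.547311

d=-0.5473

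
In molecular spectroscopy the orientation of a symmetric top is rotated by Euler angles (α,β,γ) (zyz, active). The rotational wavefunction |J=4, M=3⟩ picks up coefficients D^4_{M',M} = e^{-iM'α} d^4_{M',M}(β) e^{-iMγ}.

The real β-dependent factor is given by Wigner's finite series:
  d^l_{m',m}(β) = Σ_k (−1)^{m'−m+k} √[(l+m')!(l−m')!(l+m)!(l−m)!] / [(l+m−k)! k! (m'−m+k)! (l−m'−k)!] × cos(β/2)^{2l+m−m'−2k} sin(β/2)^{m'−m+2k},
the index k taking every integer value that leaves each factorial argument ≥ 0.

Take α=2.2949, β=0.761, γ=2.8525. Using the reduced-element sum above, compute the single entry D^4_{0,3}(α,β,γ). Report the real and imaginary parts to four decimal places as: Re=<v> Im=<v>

D^4_{0,3}(2.2949,0.761,2.8525) = e^{-i·0·2.2949}·d^4_{0,3}(0.761)·e^{-i·3·2.8525}. Compute d first:
c=cos(0.761/2)=0.928479, s=sin(0.761/2)=0.371385; N=√[24·24·5040·1]=1703.830978
k: max(0,(3)−(0))=3 … min(4+(3),4−(0))=4
  k=3: (−1)^0·1703.8310/(144)·0.9285^5·0.3714^3 = +0.418212
  k=4: (−1)^1·1703.8310/(144)·0.9285^3·0.3714^5 = -0.066911
d^4_{0,3}(0.761) = +0.418212 -0.066911 = +0.351301
D = (+1.000000+0.000000i)·(+0.351301)·(-0.646905-0.762571i) = -0.227258-0.267892i

Re=-0.2273 Im=-0.2679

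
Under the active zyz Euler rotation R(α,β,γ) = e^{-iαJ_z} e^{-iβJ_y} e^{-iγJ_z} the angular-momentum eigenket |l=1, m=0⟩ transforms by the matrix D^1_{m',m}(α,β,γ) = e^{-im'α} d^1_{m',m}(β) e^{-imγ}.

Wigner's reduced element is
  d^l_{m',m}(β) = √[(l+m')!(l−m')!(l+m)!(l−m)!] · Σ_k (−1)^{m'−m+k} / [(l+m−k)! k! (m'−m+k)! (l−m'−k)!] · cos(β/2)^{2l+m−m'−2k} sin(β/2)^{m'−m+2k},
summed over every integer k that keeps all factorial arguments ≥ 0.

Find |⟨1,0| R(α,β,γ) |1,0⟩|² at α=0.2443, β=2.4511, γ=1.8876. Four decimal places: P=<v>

P=0.5943

Split into d^1_{0,0}(β=2.4511) × two z-phases.
With c≡cos(β/2)=0.338428 and s≡sin(β/2)=0.940992, N=[1·1·1·1]^{1/2}=1.000000
k∈{0,1} keeps every argument non-negative
  k=0: (−1)^0·1.0000/(1)·0.3384^2·0.9410^0 = +0.114534
  k=1: (−1)^1·1.0000/(1)·0.3384^0·0.9410^2 = -0.885466
d^1_{0,0}(2.4511) = +0.114534 -0.885466 = -0.770932
|D^1_{0,0}|² = |d^1_{0,0}(β)|² = (-0.770932)² = 0.594337 (the z-rotation phases have unit modulus)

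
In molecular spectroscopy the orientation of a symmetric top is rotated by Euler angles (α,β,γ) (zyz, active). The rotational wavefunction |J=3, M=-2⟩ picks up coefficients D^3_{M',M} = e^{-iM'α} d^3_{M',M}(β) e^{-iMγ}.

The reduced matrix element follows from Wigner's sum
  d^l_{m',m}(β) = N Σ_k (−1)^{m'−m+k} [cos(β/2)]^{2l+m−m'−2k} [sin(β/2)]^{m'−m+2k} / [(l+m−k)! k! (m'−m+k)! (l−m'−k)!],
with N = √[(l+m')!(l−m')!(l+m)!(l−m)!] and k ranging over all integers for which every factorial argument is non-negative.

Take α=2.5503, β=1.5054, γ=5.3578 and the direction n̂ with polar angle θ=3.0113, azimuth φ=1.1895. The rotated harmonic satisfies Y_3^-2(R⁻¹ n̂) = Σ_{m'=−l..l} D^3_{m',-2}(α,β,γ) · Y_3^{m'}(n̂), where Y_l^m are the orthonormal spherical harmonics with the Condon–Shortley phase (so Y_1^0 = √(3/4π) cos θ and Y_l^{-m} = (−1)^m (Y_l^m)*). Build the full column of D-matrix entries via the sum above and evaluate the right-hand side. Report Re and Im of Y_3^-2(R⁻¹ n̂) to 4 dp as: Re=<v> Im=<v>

Re=0.0010 Im=0.0385

Need the full column D^3_{m',-2} for m'=−3..3 at α=2.5503, β=1.5054, γ=5.3578.
cos(β/2)=0.729846, sin(β/2)=0.683612
d^3_{-3,-2}: single k=1 term ⇒ +0.346769;  D = +0.307092-0.161070i
d^3_{-2,-2}: k∈[0..1] ⇒ +0.151143 -0.663000 = -0.511858;  D = +0.508862+0.055294i
d^3_{-1,-2}: k∈[0..1] ⇒ -0.447677 +0.785511 = +0.337833;  D = +0.258492+0.217517i
d^3_{0,-2}: k∈[0..1] ⇒ +0.726280 -0.637179 = +0.089102;  D = -0.024622-0.085632i
d^3_{1,-2}: k∈[0..1] ⇒ -0.785511 +0.344571 = -0.440939;  D = +0.135066-0.419744i
d^3_{2,-2}: k∈[0..1] ⇒ +0.581662 -0.102060 = +0.479601;  D = +0.376462-0.297143i
d^3_{3,-2}: single k=0 term ⇒ -0.266904;  D = +0.266115-0.020503i
Y_3^{m'}(θ=3.0113,φ=1.1895) and Σ D·Y over m':
  (+0.3071-0.1611i)·(-0.0008+0.0004i)  (+0.5089+0.0553i)·(+0.0124+0.0118i)  (+0.2585+0.2175i)·(+0.0612-0.1526i)  (-0.0246-0.0856i)·(-0.7088+0.0000i)  (+0.1351-0.4197i)·(-0.0612-0.1526i)  (+0.3765-0.2971i)·(+0.0124-0.0118i)  (+0.2661-0.0205i)·(+0.0008+0.0004i)
Y_3^-2(R⁻¹ n̂) = +0.000962+0.038533i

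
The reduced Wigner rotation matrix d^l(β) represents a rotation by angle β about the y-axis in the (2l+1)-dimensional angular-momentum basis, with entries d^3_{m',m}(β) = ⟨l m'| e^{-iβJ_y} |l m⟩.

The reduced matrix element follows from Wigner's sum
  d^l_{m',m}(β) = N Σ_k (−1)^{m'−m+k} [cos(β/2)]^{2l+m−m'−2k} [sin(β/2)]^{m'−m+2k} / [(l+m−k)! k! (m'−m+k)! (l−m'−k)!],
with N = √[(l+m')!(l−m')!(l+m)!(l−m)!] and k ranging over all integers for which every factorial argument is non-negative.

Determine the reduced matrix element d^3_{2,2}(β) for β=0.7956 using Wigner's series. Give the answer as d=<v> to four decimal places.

d^3_{2,2}(β=0.7956) via Wigner's sum:
With c≡cos(β/2)=0.921915 and s≡sin(β/2)=0.387391, N=[120·1·120·1]^{1/2}=120.000000
k∈{0,1} keeps every argument non-negative
  k=0: (−1)^0·120.0000/(120)·0.9219^6·0.3874^0 = +0.613969
  k=1: (−1)^1·120.0000/(24)·0.9219^4·0.3874^2 = -0.542043
d^3_{2,2}(0.7956) = +0.613969 -0.542043 = +0.071926

d=0.0719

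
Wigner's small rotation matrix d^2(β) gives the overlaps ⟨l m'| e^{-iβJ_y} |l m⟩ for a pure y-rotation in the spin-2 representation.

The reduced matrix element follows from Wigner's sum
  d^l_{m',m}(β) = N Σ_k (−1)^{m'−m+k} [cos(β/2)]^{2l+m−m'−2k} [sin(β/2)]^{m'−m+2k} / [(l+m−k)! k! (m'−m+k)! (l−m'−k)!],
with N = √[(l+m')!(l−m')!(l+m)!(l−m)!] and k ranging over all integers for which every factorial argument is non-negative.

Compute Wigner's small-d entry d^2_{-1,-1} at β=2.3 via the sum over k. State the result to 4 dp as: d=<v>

d^2_{-1,-1}(β=2.3) via Wigner's sum:
Half-angle: c=0.408487, s=0.912764. N=√(1·6·1·6)=6.000000
The bounds max(0,m−m')=0 and min(l+m,l−m')=1 give 2 terms
  k=0: (−1)^0·6.0000/(6)·0.4085^4·0.9128^0 = +0.027843
  k=1: (−1)^1·6.0000/(2)·0.4085^2·0.9128^2 = -0.417057
d^2_{-1,-1}(2.3) = +0.027843 -0.417057 = -0.389214

d=-0.3892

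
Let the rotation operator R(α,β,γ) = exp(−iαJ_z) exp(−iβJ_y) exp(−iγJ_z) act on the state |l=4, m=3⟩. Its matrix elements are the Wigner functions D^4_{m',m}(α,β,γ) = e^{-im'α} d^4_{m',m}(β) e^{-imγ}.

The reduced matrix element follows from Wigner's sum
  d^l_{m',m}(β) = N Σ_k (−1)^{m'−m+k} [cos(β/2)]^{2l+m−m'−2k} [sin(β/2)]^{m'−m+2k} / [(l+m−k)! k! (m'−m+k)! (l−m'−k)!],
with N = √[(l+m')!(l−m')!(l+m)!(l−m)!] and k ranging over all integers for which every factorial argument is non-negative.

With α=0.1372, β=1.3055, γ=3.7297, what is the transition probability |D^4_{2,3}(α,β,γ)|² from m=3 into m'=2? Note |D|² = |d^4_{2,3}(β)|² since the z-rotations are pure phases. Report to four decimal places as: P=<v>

Split into d^4_{2,3}(β=1.3055) × two z-phases.
With c≡cos(β/2)=0.794417 and s≡sin(β/2)=0.607373, N=[720·2·5040·1]^{1/2}=2693.993318
The bounds max(0,m−m')=1 and min(l+m,l−m')=2 give 2 terms
  k=1: (−1)^0·2693.9933/(720)·0.7944^7·0.6074^1 = +0.453793
  k=2: (−1)^1·2693.9933/(240)·0.7944^5·0.6074^3 = -0.795781
d^4_{2,3}(1.3055) = +0.453793 -0.795781 = -0.341989
|D^4_{2,3}|² = |d^4_{2,3}(β)|² = (-0.341989)² = 0.116956 (the z-rotation phases have unit modulus)

P=0.1170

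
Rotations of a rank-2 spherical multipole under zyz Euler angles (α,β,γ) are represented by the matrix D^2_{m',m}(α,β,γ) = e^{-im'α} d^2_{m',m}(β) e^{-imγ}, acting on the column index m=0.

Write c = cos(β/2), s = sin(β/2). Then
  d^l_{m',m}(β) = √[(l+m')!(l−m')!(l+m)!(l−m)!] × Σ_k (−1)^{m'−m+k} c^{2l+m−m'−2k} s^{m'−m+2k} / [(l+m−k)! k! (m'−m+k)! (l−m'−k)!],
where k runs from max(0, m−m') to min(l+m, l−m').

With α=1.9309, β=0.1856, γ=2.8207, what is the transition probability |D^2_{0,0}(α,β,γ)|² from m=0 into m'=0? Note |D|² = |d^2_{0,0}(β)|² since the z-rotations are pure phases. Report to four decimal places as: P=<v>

Split into d^2_{0,0}(β=0.1856) × two z-phases.
With c≡cos(β/2)=0.995697 and s≡sin(β/2)=0.092667, N=[2·2·2·2]^{1/2}=4.000000
k: max(0,(0)−(0))=0 … min(2+(0),2−(0))=2
  k=0: (−1)^0·4.0000/(4)·0.9957^4·0.0927^0 = +0.982899
  k=1: (−1)^1·4.0000/(1)·0.9957^2·0.0927^2 = -0.034054
  k=2: (−1)^2·4.0000/(4)·0.9957^0·0.0927^4 = +0.000074
d^2_{0,0}(0.1856) = +0.982899 -0.034054 +0.000074 = +0.948920
|D^2_{0,0}|² = |d^2_{0,0}(β)|² = (+0.948920)² = 0.900448 (the z-rotation phases have unit modulus)

P=0.9004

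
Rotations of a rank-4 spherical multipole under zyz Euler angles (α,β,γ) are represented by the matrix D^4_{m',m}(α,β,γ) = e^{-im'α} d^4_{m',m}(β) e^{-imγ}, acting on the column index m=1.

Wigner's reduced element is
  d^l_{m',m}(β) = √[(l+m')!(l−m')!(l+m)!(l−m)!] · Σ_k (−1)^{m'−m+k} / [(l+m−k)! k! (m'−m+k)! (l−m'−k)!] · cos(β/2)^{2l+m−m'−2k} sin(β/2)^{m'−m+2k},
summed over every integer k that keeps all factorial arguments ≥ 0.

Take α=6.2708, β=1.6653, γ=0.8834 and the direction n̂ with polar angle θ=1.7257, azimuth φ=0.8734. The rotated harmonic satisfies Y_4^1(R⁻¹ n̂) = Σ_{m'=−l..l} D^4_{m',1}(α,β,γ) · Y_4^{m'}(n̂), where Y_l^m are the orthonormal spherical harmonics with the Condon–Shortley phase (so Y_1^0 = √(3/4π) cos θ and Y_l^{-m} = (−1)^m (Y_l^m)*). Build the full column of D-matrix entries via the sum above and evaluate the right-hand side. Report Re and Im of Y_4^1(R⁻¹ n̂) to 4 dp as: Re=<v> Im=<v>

Need the full column D^4_{m',1} for m'=−4..4 at α=6.2708, β=1.6653, γ=0.8834.
cos(β/2)=0.672918, sin(β/2)=0.739717
d^4_{-4,1}: single k=5 term ⇒ +0.505020;  D = +0.300726-0.405721i
d^4_{-3,1}: k∈[4..5] ⇒ +0.812139 -0.588828 = +0.223310;  D = +0.135187-0.177741i
d^4_{-2,1}: k∈[3..5] ⇒ +0.789810 -1.431598 +0.345986 = -0.295802;  D = -0.181974+0.233204i
d^4_{-1,1}: k∈[2..5] ⇒ +0.508047 -1.841757 +1.112781 -0.089645 = -0.310574;  D = -0.194080+0.242465i
d^4_{0,1}: k∈[1..4] ⇒ +0.206688 -1.498559 +1.810844 -0.364701 = +0.154272;  D = +0.097890-0.119237i
d^4_{1,1}: k∈[0..3] ⇒ +0.042043 -0.762070 +1.841757 -0.741854 = +0.379876;  D = +0.244659-0.290599i
d^4_{2,1}: k∈[0..2] ⇒ -0.196081 +1.184715 -0.954399 = +0.034235;  D = +0.022371-0.025914i
d^4_{3,1}: k∈[0..1] ⇒ +0.403250 -0.812139 = -0.408889;  D = -0.271012+0.306174i
d^4_{4,1}: single k=0 term ⇒ -0.417928;  D = -0.280857+0.309488i
Y_4^{m'}(θ=1.7257,φ=0.8734) and Σ D·Y over m':
  (+0.3007-0.4057i)·(-0.3959+0.1454i)  (+0.1352-0.1777i)·(+0.1615+0.0928i)  (-0.1820+0.2332i)·(+0.0477+0.2679i)  (-0.1941+0.2425i)·(+0.1312-0.1566i)  (+0.0979-0.1192i)·(+0.2439+0.0000i)  (+0.2447-0.2906i)·(-0.1312-0.1566i)  (+0.0224-0.0259i)·(+0.0477-0.2679i)  (-0.2710+0.3062i)·(-0.1615+0.0928i)  (-0.2809+0.3095i)·(-0.3959-0.1454i)
Y_4^1(R⁻¹ n̂) = +0.031546+0.019970i

Re=0.0315 Im=0.0200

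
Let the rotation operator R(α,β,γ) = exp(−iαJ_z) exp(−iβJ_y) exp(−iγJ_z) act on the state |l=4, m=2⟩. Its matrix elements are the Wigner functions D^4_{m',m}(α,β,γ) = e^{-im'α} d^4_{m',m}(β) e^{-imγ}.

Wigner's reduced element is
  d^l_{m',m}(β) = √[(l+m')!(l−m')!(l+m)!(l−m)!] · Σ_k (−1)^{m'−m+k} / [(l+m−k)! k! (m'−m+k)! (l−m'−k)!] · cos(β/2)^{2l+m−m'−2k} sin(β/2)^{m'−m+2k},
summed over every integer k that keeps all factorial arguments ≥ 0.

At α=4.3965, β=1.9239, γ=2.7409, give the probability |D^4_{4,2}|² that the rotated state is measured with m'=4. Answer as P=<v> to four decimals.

P=0.0155

First d^4_{4,2}(β=1.9239), then the phase factors e^{-i(4)α} and e^{-i(2)γ}:
Half-angle: c=0.571921, s=0.820308. N=√(40320·1·720·2)=7619.763776
The bounds max(0,m−m')=0 and min(l+m,l−m')=0 give 1 term
  k=0: (−1)^2·7619.7638/(1440)·0.5719^6·0.8203^2 = +0.124610
d^4_{4,2}(1.9239) = +0.124610
|D^4_{4,2}|² = |d^4_{4,2}(β)|² = (+0.124610)² = 0.015528 (the z-rotation phases have unit modulus)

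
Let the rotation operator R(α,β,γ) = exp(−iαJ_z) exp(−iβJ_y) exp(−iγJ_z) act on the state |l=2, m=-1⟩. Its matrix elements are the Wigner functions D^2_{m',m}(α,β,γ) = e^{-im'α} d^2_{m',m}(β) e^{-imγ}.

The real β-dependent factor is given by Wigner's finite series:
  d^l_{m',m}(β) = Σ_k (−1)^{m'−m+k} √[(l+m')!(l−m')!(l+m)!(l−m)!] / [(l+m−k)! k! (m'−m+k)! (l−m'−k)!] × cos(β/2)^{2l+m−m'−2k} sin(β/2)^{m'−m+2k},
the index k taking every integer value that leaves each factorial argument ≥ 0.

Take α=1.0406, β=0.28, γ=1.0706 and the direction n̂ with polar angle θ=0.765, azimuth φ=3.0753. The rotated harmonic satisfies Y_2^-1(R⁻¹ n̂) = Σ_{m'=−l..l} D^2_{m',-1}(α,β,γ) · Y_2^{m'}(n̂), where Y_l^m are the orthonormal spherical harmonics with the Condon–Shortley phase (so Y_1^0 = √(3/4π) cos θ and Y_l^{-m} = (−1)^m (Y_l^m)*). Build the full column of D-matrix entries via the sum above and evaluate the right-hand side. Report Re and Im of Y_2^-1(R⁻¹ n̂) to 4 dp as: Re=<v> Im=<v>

Need the full column D^2_{m',-1} for m'=−2..2 at α=1.0406, β=0.28, γ=1.0706.
cos(β/2)=0.990216, sin(β/2)=0.139543
d^2_{-2,-1}: single k=1 term ⇒ +0.270974;  D = -0.270960-0.002766i
d^2_{-1,-1}: k∈[0..1] ⇒ +0.961435 -0.057279 = +0.904155;  D = -0.465172+0.775314i
d^2_{0,-1}: k∈[0..1] ⇒ -0.331874 +0.006591 = -0.325284;  D = -0.156005-0.285433i
d^2_{1,-1}: k∈[0..1] ⇒ +0.057279 -0.000379 = +0.056900;  D = +0.056875+0.001707i
d^2_{2,-1}: single k=0 term ⇒ -0.005381;  D = -0.002859+0.004559i
Y_2^{m'}(θ=0.765,φ=3.0753) and Σ D·Y over m':
  (-0.2710-0.0028i)·(+0.1836+0.0245i)  (-0.4652+0.7753i)·(-0.3851-0.0256i)  (-0.1560-0.2854i)·(+0.1770+0.0000i)  (+0.0569+0.0017i)·(+0.3851-0.0256i)  (-0.0029+0.0046i)·(+0.1836-0.0245i)
Y_2^-1(R⁻¹ n̂) = +0.143194-0.344237i

Re=0.1432 Im=-0.3442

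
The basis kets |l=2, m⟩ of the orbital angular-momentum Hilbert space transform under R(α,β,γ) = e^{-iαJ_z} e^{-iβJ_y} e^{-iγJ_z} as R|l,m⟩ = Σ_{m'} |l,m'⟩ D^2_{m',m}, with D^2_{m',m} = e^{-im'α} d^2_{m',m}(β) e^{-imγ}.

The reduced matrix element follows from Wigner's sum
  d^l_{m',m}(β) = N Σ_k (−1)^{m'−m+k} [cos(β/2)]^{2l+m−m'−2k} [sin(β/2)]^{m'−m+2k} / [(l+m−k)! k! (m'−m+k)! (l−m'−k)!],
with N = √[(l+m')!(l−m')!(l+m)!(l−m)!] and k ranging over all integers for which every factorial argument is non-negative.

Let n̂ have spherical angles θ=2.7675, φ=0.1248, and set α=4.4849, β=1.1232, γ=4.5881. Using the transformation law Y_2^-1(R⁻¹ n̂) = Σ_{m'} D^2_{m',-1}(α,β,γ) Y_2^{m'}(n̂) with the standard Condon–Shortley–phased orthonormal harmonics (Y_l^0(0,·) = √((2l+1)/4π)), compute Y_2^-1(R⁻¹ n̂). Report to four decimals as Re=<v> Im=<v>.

Need the full column D^2_{m',-1} for m'=−2..2 at α=4.4849, β=1.1232, γ=4.5881.
cos(β/2)=0.846404, sin(β/2)=0.532541
d^2_{-2,-1}: single k=1 term ⇒ +0.645827;  D = +0.353533+0.540470i
d^2_{-1,-1}: k∈[0..1] ⇒ +0.513229 -0.609513 = -0.096284;  D = +0.090388-0.033176i
d^2_{0,-1}: k∈[0..1] ⇒ -0.790974 +0.313121 = -0.477852;  D = +0.059239+0.474166i
d^2_{1,-1}: k∈[0..1] ⇒ +0.609513 -0.080429 = +0.529084;  D = +0.526269+0.054505i
d^2_{2,-1}: single k=0 term ⇒ -0.255663;  D = +0.083012-0.241811i
Y_2^{m'}(θ=2.7675,φ=0.1248) and Σ D·Y over m':
  (+0.3535+0.5405i)·(+0.0500-0.0127i)  (+0.0904-0.0332i)·(-0.2607+0.0327i)  (+0.0592+0.4742i)·(+0.5044+0.0000i)  (+0.5263+0.0545i)·(+0.2607+0.0327i)  (+0.0830-0.2418i)·(+0.0500+0.0127i)
Y_2^-1(R⁻¹ n̂) = +0.174625+0.293700i

Re=0.1746 Im=0.2937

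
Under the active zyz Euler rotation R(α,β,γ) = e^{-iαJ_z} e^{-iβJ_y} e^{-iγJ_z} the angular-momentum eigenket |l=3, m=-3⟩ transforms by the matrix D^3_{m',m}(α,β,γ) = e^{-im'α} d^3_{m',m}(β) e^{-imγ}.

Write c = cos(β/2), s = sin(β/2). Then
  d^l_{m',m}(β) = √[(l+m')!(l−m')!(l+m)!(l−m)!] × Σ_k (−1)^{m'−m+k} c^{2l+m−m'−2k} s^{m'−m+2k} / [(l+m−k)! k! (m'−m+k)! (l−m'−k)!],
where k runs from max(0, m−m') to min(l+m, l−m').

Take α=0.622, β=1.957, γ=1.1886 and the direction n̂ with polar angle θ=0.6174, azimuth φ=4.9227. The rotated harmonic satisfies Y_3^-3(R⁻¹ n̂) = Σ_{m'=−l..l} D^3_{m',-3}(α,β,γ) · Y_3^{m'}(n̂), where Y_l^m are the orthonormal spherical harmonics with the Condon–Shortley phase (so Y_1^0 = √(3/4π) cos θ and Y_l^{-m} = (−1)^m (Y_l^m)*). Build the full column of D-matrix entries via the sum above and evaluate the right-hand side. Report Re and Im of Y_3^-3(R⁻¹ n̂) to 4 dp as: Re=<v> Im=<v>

Re=-0.0048 Im=-0.2590

Need the full column D^3_{m',-3} for m'=−3..3 at α=0.622, β=1.957, γ=1.1886.
cos(β/2)=0.558268, sin(β/2)=0.829661
d^3_{-3,-3}: single k=0 term ⇒ +0.030273;  D = +0.019948-0.022771i
d^3_{-2,-3}: single k=0 term ⇒ -0.110202;  D = -0.010718+0.109679i
d^3_{-1,-3}: single k=0 term ⇒ +0.258951;  D = -0.129697-0.224129i
d^3_{0,-3}: single k=0 term ⇒ -0.444370;  D = +0.404983+0.182902i
d^3_{1,-3}: single k=0 term ⇒ +0.571917;  D = -0.560766+0.112385i
d^3_{2,-3}: single k=0 term ⇒ -0.537553;  D = +0.366811-0.392954i
d^3_{3,-3}: single k=0 term ⇒ +0.326140;  D = -0.041957+0.323430i
Y_3^{m'}(θ=0.6174,φ=4.9227) and Σ D·Y over m':
  (+0.0199-0.0228i)·(-0.0478-0.0654i)  (-0.0107+0.1097i)·(-0.2549+0.1140i)  (-0.1297-0.2241i)·(+0.0908+0.4253i)  (+0.4050+0.1829i)·(+0.0987+0.0000i)  (-0.5608+0.1124i)·(-0.0908+0.4253i)  (+0.3668-0.3930i)·(-0.2549-0.1140i)  (-0.0420+0.3234i)·(+0.0478-0.0654i)
Y_3^-3(R⁻¹ n̂) = -0.004788-0.259006i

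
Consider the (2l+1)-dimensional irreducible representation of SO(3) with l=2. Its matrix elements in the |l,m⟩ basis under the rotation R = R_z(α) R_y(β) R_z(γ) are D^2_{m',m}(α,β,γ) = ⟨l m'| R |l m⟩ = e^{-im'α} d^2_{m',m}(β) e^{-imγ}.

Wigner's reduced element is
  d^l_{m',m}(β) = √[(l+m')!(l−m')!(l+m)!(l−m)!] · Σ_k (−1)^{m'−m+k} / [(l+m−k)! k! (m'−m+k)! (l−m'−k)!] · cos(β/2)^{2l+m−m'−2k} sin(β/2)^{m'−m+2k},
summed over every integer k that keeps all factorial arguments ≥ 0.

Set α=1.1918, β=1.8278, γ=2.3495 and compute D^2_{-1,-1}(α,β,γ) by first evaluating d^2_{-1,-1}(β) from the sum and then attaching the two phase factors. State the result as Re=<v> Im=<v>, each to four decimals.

Re=0.5181 Im=0.2189

Split into d^2_{-1,-1}(β=1.8278) × two z-phases.
With c≡cos(β/2)=0.610662 and s≡sin(β/2)=0.791891, N=[1·6·1·6]^{1/2}=6.000000
k: max(0,(-1)−(-1))=0 … min(2+(-1),2−(-1))=1
  k=0: (−1)^0·6.0000/(6)·0.6107^4·0.7919^0 = +0.139060
  k=1: (−1)^1·6.0000/(2)·0.6107^2·0.7919^2 = -0.701543
d^2_{-1,-1}(1.8278) = +0.139060 -0.701543 = -0.562482
D = (+0.369988+0.929036i)·(-0.562482)·(-0.702357+0.711825i) = +0.518145+0.218889i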